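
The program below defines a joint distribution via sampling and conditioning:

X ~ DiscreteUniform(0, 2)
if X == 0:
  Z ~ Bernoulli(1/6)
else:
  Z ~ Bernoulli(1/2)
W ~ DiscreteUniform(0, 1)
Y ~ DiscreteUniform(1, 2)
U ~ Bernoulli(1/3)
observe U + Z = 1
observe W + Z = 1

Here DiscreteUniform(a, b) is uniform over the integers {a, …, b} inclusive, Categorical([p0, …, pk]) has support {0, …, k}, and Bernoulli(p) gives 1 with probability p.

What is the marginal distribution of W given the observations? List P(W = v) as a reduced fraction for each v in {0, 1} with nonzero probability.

P(W=0) = 14/25, P(W=1) = 11/25

Enumerate traces; 12 have nonzero weight after conditioning:
  (X=0, Z=0, W=1, Y=1, U=1) weight 5/216
  (X=0, Z=0, W=1, Y=2, U=1) weight 5/216
  (X=0, Z=1, W=0, Y=1, U=0) weight 1/108
  (X=0, Z=1, W=0, Y=2, U=0) weight 1/108
  (X=1, Z=0, W=1, Y=1, U=1) weight 1/72
  (X=1, Z=0, W=1, Y=2, U=1) weight 1/72
  (X=1, Z=1, W=0, Y=1, U=0) weight 1/36
  (X=1, Z=1, W=0, Y=2, U=0) weight 1/36
  … 4 more
Group by W:
  weight(W=0) = 7/54
  weight(W=1) = 11/108
Total weight = 7/54 + 11/108 = 25/108
P(W=0 | obs) = 7/54 / 25/108 = 14/25
P(W=1 | obs) = 11/108 / 25/108 = 11/25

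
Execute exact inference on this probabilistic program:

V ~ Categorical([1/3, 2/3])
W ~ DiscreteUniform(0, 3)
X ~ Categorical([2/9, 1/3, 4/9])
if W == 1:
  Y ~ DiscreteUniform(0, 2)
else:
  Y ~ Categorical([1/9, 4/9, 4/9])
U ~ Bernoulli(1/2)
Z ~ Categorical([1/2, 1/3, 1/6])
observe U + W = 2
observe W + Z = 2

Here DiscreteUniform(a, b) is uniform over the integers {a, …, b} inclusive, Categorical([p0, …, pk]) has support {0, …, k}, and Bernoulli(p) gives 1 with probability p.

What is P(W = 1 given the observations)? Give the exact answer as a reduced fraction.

Enumerate traces; 36 have nonzero weight after conditioning:
  (V=0, W=1, X=0, Y=0, U=1, Z=1) weight 1/972
  (V=0, W=1, X=0, Y=1, U=1, Z=1) weight 1/972
  (V=0, W=1, X=0, Y=2, U=1, Z=1) weight 1/972
  (V=0, W=1, X=1, Y=0, U=1, Z=1) weight 1/648
  (V=0, W=1, X=1, Y=1, U=1, Z=1) weight 1/648
  (V=0, W=1, X=1, Y=2, U=1, Z=1) weight 1/648
  (V=0, W=1, X=2, Y=0, U=1, Z=1) weight 1/486
  (V=0, W=1, X=2, Y=1, U=1, Z=1) weight 1/486
  (V=0, W=2, X=0, Y=0, U=0, Z=0) weight 1/1944
  … 27 more
Group by W:
  weight(W=1) = 1/24
  weight(W=2) = 1/16
Total weight = 1/24 + 1/16 = 5/48
P(W=1 | obs) = 1/24 / 5/48 = 2/5
P(W=2 | obs) = 1/16 / 5/48 = 3/5

P(W = 1 | obs) = 2/5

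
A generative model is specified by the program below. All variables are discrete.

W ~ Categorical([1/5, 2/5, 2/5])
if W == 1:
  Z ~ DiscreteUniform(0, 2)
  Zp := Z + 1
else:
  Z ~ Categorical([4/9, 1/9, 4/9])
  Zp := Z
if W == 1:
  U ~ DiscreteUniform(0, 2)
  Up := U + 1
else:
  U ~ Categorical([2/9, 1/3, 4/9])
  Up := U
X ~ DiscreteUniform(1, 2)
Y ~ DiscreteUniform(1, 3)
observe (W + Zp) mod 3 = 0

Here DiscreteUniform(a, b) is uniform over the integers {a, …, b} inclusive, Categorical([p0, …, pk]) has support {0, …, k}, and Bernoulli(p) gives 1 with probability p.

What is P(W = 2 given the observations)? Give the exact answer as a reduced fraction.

P(W = 2 | obs) = 1/6

Enumerate traces; 54 have nonzero weight after conditioning:
  (W=0, Z=0, U=0, X=1, Y=1) weight 4/1215
  (W=0, Z=0, U=0, X=1, Y=2) weight 4/1215
  (W=0, Z=0, U=0, X=1, Y=3) weight 4/1215
  (W=0, Z=0, U=0, X=2, Y=1) weight 4/1215
  (W=0, Z=0, U=0, X=2, Y=2) weight 4/1215
  (W=0, Z=0, U=0, X=2, Y=3) weight 4/1215
  (W=0, Z=0, U=1, X=1, Y=1) weight 2/405
  (W=0, Z=0, U=1, X=1, Y=2) weight 2/405
  (W=1, Z=1, U=0, X=1, Y=1) weight 1/135
  (W=2, Z=1, U=0, X=1, Y=1) weight 2/1215
  … 44 more
Group by W:
  weight(W=0) = 4/45
  weight(W=1) = 2/15
  weight(W=2) = 2/45
Total weight = 4/45 + 2/15 + 2/45 = 4/15
P(W=0 | obs) = 4/45 / 4/15 = 1/3
P(W=1 | obs) = 2/15 / 4/15 = 1/2
P(W=2 | obs) = 2/45 / 4/15 = 1/6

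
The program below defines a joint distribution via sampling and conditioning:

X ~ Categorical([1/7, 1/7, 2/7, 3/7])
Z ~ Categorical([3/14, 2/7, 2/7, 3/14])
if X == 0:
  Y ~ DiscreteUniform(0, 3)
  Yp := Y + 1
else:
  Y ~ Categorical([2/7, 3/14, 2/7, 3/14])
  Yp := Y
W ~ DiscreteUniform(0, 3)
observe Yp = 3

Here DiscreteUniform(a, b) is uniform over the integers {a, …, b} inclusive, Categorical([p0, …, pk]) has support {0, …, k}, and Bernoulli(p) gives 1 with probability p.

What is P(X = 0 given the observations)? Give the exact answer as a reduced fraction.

Enumerate traces; 64 have nonzero weight after conditioning:
  (X=0, Z=0, Y=2, W=0) weight 3/1568
  (X=0, Z=0, Y=2, W=1) weight 3/1568
  (X=0, Z=0, Y=2, W=2) weight 3/1568
  (X=0, Z=0, Y=2, W=3) weight 3/1568
  (X=0, Z=1, Y=2, W=0) weight 1/392
  (X=0, Z=1, Y=2, W=1) weight 1/392
  (X=0, Z=1, Y=2, W=2) weight 1/392
  (X=0, Z=1, Y=2, W=3) weight 1/392
  (X=1, Z=0, Y=3, W=0) weight 9/5488
  (X=2, Z=0, Y=3, W=0) weight 9/2744
  … 54 more
Group by X:
  weight(X=0) = 1/28
  weight(X=1) = 3/98
  weight(X=2) = 3/49
  weight(X=3) = 9/98
Total weight = 1/28 + 3/98 + 3/49 + 9/98 = 43/196
P(X=0 | obs) = 1/28 / 43/196 = 7/43
P(X=1 | obs) = 3/98 / 43/196 = 6/43
P(X=2 | obs) = 3/49 / 43/196 = 12/43
P(X=3 | obs) = 9/98 / 43/196 = 18/43

P(X = 0 | obs) = 7/43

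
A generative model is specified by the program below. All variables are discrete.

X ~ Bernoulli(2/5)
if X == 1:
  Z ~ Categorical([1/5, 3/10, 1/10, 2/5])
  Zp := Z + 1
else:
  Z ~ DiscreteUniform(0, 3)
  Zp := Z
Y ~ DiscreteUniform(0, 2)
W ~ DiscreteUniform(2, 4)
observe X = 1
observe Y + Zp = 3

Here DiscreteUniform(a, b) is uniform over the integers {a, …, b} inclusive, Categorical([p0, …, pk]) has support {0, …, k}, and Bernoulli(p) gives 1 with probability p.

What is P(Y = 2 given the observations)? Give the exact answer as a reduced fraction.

P(Y = 2 | obs) = 1/3

Enumerate traces; 9 have nonzero weight after conditioning:
  (X=1, Z=0, Y=2, W=2) weight 2/225
  (X=1, Z=0, Y=2, W=3) weight 2/225
  (X=1, Z=0, Y=2, W=4) weight 2/225
  (X=1, Z=1, Y=1, W=2) weight 1/75
  (X=1, Z=1, Y=1, W=3) weight 1/75
  (X=1, Z=1, Y=1, W=4) weight 1/75
  (X=1, Z=2, Y=0, W=2) weight 1/225
  (X=1, Z=2, Y=0, W=3) weight 1/225
  … 1 more
Group by Y:
  weight(Y=0) = 1/75
  weight(Y=1) = 1/25
  weight(Y=2) = 2/75
Total weight = 1/75 + 1/25 + 2/75 = 2/25
P(Y=0 | obs) = 1/75 / 2/25 = 1/6
P(Y=1 | obs) = 1/25 / 2/25 = 1/2
P(Y=2 | obs) = 2/75 / 2/25 = 1/3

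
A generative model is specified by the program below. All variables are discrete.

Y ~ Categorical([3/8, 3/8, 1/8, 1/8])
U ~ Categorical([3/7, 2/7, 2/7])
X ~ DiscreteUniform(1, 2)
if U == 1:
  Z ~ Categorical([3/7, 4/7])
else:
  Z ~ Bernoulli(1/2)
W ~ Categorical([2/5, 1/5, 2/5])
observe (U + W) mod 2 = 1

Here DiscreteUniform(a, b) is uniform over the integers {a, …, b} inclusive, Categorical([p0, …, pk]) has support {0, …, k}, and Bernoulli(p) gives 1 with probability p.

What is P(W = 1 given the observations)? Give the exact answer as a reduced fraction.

P(W = 1 | obs) = 5/13

Enumerate traces; 64 have nonzero weight after conditioning:
  (Y=0, U=0, X=1, Z=0, W=1) weight 9/1120
  (Y=0, U=0, X=1, Z=1, W=1) weight 9/1120
  (Y=0, U=0, X=2, Z=0, W=1) weight 9/1120
  (Y=0, U=0, X=2, Z=1, W=1) weight 9/1120
  (Y=0, U=1, X=1, Z=0, W=0) weight 9/980
  (Y=0, U=1, X=1, Z=0, W=2) weight 9/980
  (Y=0, U=1, X=1, Z=1, W=0) weight 3/245
  (Y=0, U=1, X=1, Z=1, W=2) weight 3/245
  … 56 more
Group by W:
  weight(W=0) = 4/35
  weight(W=1) = 1/7
  weight(W=2) = 4/35
Total weight = 4/35 + 1/7 + 4/35 = 13/35
P(W=0 | obs) = 4/35 / 13/35 = 4/13
P(W=1 | obs) = 1/7 / 13/35 = 5/13
P(W=2 | obs) = 4/35 / 13/35 = 4/13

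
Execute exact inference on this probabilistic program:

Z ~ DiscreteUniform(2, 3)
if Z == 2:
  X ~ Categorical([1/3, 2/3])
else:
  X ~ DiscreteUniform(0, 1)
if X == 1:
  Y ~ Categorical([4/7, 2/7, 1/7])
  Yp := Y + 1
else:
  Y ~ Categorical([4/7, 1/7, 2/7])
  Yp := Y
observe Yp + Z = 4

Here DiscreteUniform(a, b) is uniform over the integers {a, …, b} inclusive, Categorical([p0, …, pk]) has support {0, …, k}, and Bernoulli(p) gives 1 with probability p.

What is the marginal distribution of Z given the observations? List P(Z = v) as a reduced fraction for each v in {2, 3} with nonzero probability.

Enumerate traces; 4 have nonzero weight after conditioning:
  (Z=2, X=0, Y=2) weight 1/21
  (Z=2, X=1, Y=1) weight 2/21
  (Z=3, X=0, Y=1) weight 1/28
  (Z=3, X=1, Y=0) weight 1/7
Group by Z:
  weight(Z=2) = 1/7
  weight(Z=3) = 5/28
Total weight = 1/7 + 5/28 = 9/28
P(Z=2 | obs) = 1/7 / 9/28 = 4/9
P(Z=3 | obs) = 5/28 / 9/28 = 5/9

P(Z=2) = 4/9, P(Z=3) = 5/9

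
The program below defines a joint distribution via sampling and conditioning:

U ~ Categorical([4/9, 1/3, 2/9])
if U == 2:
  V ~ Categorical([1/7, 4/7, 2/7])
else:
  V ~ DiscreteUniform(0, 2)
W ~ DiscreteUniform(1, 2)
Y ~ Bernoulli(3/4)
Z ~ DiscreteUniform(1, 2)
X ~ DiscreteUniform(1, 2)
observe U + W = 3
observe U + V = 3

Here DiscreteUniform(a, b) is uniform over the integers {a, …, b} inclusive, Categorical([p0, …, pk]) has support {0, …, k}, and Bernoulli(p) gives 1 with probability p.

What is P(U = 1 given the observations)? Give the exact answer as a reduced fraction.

Enumerate traces; 16 have nonzero weight after conditioning:
  (U=1, V=2, W=2, Y=0, Z=1, X=1) weight 1/288
  (U=1, V=2, W=2, Y=0, Z=1, X=2) weight 1/288
  (U=1, V=2, W=2, Y=0, Z=2, X=1) weight 1/288
  (U=1, V=2, W=2, Y=0, Z=2, X=2) weight 1/288
  (U=1, V=2, W=2, Y=1, Z=1, X=1) weight 1/96
  (U=1, V=2, W=2, Y=1, Z=1, X=2) weight 1/96
  (U=1, V=2, W=2, Y=1, Z=2, X=1) weight 1/96
  (U=1, V=2, W=2, Y=1, Z=2, X=2) weight 1/96
  (U=2, V=1, W=1, Y=0, Z=1, X=1) weight 1/252
  … 7 more
Group by U:
  weight(U=1) = 1/18
  weight(U=2) = 4/63
Total weight = 1/18 + 4/63 = 5/42
P(U=1 | obs) = 1/18 / 5/42 = 7/15
P(U=2 | obs) = 4/63 / 5/42 = 8/15

P(U = 1 | obs) = 7/15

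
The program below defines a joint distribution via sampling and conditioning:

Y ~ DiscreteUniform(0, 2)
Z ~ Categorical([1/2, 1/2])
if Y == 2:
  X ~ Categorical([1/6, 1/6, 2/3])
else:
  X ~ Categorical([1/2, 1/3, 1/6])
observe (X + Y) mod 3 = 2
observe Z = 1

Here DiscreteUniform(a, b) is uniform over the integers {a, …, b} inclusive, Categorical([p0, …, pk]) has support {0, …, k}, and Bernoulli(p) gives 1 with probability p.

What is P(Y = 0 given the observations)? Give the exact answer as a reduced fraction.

Enumerate traces; 3 have nonzero weight after conditioning:
  (Y=0, Z=1, X=2) weight 1/36
  (Y=1, Z=1, X=1) weight 1/18
  (Y=2, Z=1, X=0) weight 1/36
Group by Y:
  weight(Y=0) = 1/36
  weight(Y=1) = 1/18
  weight(Y=2) = 1/36
Total weight = 1/36 + 1/18 + 1/36 = 1/9
P(Y=0 | obs) = 1/36 / 1/9 = 1/4
P(Y=1 | obs) = 1/18 / 1/9 = 1/2
P(Y=2 | obs) = 1/36 / 1/9 = 1/4

P(Y = 0 | obs) = 1/4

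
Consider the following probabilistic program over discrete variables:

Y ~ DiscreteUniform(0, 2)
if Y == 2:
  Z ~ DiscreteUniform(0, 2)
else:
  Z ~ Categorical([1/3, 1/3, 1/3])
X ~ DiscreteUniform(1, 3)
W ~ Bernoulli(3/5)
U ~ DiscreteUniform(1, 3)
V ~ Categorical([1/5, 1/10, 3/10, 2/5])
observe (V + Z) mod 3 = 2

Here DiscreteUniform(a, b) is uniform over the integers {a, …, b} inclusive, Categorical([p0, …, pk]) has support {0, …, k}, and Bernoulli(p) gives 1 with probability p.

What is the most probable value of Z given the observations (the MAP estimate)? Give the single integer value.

argmax_v P(Z = v | obs) = 2

Enumerate traces; 216 have nonzero weight after conditioning:
  (Y=0, Z=0, X=1, W=0, U=1, V=2) weight 1/675
  (Y=0, Z=0, X=1, W=0, U=2, V=2) weight 1/675
  (Y=0, Z=0, X=1, W=0, U=3, V=2) weight 1/675
  (Y=0, Z=0, X=1, W=1, U=1, V=2) weight 1/450
  (Y=0, Z=0, X=1, W=1, U=2, V=2) weight 1/450
  (Y=0, Z=0, X=1, W=1, U=3, V=2) weight 1/450
  (Y=0, Z=0, X=2, W=0, U=1, V=2) weight 1/675
  (Y=0, Z=0, X=2, W=0, U=2, V=2) weight 1/675
  (Y=0, Z=1, X=1, W=0, U=1, V=1) weight 1/2025
  (Y=0, Z=2, X=1, W=0, U=1, V=0) weight 2/2025
  … 206 more
Group by Z:
  weight(Z=0) = 1/10
  weight(Z=1) = 1/30
  weight(Z=2) = 1/5
Total weight = 1/10 + 1/30 + 1/5 = 1/3
P(Z=0 | obs) = 1/10 / 1/3 = 3/10
P(Z=1 | obs) = 1/30 / 1/3 = 1/10
P(Z=2 | obs) = 1/5 / 1/3 = 3/5
argmax = 2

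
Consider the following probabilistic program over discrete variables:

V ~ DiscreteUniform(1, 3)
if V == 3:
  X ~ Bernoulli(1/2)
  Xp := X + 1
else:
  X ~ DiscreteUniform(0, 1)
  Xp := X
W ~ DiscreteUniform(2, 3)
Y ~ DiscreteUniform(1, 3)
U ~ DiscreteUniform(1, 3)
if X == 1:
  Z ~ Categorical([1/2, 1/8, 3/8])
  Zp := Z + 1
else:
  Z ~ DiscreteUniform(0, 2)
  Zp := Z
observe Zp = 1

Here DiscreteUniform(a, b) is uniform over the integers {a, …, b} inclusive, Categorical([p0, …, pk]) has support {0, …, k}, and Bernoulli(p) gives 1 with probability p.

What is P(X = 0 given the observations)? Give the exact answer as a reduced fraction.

P(X = 0 | obs) = 2/5

Enumerate traces; 108 have nonzero weight after conditioning:
  (V=1, X=0, W=2, Y=1, U=1, Z=1) weight 1/324
  (V=1, X=0, W=2, Y=1, U=2, Z=1) weight 1/324
  (V=1, X=0, W=2, Y=1, U=3, Z=1) weight 1/324
  (V=1, X=0, W=2, Y=2, U=1, Z=1) weight 1/324
  (V=1, X=0, W=2, Y=2, U=2, Z=1) weight 1/324
  (V=1, X=0, W=2, Y=2, U=3, Z=1) weight 1/324
  (V=1, X=0, W=2, Y=3, U=1, Z=1) weight 1/324
  (V=1, X=0, W=2, Y=3, U=2, Z=1) weight 1/324
  (V=1, X=1, W=2, Y=1, U=1, Z=0) weight 1/216
  … 99 more
Group by X:
  weight(X=0) = 1/6
  weight(X=1) = 1/4
Total weight = 1/6 + 1/4 = 5/12
P(X=0 | obs) = 1/6 / 5/12 = 2/5
P(X=1 | obs) = 1/4 / 5/12 = 3/5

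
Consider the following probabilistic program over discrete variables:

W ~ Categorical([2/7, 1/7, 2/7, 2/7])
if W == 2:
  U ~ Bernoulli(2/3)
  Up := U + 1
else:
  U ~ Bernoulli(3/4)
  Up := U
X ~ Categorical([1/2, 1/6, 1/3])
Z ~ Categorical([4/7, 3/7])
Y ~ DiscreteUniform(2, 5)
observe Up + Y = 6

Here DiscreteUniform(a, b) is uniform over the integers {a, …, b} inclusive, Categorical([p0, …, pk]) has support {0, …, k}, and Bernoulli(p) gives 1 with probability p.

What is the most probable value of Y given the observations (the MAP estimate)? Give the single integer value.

argmax_v P(Y = v | obs) = 5

Enumerate traces; 30 have nonzero weight after conditioning:
  (W=0, U=1, X=0, Z=0, Y=5) weight 3/196
  (W=0, U=1, X=0, Z=1, Y=5) weight 9/784
  (W=0, U=1, X=1, Z=0, Y=5) weight 1/196
  (W=0, U=1, X=1, Z=1, Y=5) weight 3/784
  (W=0, U=1, X=2, Z=0, Y=5) weight 1/98
  (W=0, U=1, X=2, Z=1, Y=5) weight 3/392
  (W=1, U=1, X=0, Z=0, Y=5) weight 3/392
  (W=1, U=1, X=0, Z=1, Y=5) weight 9/1568
  (W=2, U=1, X=0, Z=0, Y=4) weight 2/147
  … 21 more
Group by Y:
  weight(Y=4) = 1/21
  weight(Y=5) = 53/336
Total weight = 1/21 + 53/336 = 23/112
P(Y=4 | obs) = 1/21 / 23/112 = 16/69
P(Y=5 | obs) = 53/336 / 23/112 = 53/69
argmax = 5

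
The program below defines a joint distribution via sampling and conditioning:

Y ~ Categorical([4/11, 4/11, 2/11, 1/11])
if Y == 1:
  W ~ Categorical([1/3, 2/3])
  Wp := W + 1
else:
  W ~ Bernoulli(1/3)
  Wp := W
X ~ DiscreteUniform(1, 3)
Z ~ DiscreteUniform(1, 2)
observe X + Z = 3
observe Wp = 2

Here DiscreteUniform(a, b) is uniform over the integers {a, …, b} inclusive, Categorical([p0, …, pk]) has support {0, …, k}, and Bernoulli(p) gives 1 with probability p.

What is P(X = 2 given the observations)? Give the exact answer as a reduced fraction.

Enumerate traces; 2 have nonzero weight after conditioning:
  (Y=1, W=1, X=1, Z=2) weight 4/99
  (Y=1, W=1, X=2, Z=1) weight 4/99
Group by X:
  weight(X=1) = 4/99
  weight(X=2) = 4/99
Total weight = 4/99 + 4/99 = 8/99
P(X=1 | obs) = 4/99 / 8/99 = 1/2
P(X=2 | obs) = 4/99 / 8/99 = 1/2

P(X = 2 | obs) = 1/2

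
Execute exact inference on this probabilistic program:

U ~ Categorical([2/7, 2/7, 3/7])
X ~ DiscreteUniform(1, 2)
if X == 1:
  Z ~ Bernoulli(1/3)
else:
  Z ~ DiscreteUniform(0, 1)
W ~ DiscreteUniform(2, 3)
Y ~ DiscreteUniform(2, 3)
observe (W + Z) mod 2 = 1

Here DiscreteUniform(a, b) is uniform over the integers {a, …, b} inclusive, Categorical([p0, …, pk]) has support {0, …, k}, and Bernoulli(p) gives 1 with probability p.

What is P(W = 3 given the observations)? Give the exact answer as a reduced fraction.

P(W = 3 | obs) = 7/12

Enumerate traces; 24 have nonzero weight after conditioning:
  (U=0, X=1, Z=0, W=3, Y=2) weight 1/42
  (U=0, X=1, Z=0, W=3, Y=3) weight 1/42
  (U=0, X=1, Z=1, W=2, Y=2) weight 1/84
  (U=0, X=1, Z=1, W=2, Y=3) weight 1/84
  (U=0, X=2, Z=0, W=3, Y=2) weight 1/56
  (U=0, X=2, Z=0, W=3, Y=3) weight 1/56
  (U=0, X=2, Z=1, W=2, Y=2) weight 1/56
  (U=0, X=2, Z=1, W=2, Y=3) weight 1/56
  … 16 more
Group by W:
  weight(W=2) = 5/24
  weight(W=3) = 7/24
Total weight = 5/24 + 7/24 = 1/2
P(W=2 | obs) = 5/24 / 1/2 = 5/12
P(W=3 | obs) = 7/24 / 1/2 = 7/12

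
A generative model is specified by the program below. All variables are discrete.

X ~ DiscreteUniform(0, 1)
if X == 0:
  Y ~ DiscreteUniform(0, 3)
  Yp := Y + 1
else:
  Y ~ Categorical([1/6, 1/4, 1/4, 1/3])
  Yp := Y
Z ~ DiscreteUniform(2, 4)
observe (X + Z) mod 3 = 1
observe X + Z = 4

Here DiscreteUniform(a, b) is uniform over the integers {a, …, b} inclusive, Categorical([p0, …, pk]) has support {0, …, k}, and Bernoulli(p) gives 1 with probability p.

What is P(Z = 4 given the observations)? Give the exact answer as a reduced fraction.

Enumerate traces; 8 have nonzero weight after conditioning:
  (X=0, Y=0, Z=4) weight 1/24
  (X=0, Y=1, Z=4) weight 1/24
  (X=0, Y=2, Z=4) weight 1/24
  (X=0, Y=3, Z=4) weight 1/24
  (X=1, Y=0, Z=3) weight 1/36
  (X=1, Y=1, Z=3) weight 1/24
  (X=1, Y=2, Z=3) weight 1/24
  (X=1, Y=3, Z=3) weight 1/18
Group by Z:
  weight(Z=3) = 1/6
  weight(Z=4) = 1/6
Total weight = 1/6 + 1/6 = 1/3
P(Z=3 | obs) = 1/6 / 1/3 = 1/2
P(Z=4 | obs) = 1/6 / 1/3 = 1/2

P(Z = 4 | obs) = 1/2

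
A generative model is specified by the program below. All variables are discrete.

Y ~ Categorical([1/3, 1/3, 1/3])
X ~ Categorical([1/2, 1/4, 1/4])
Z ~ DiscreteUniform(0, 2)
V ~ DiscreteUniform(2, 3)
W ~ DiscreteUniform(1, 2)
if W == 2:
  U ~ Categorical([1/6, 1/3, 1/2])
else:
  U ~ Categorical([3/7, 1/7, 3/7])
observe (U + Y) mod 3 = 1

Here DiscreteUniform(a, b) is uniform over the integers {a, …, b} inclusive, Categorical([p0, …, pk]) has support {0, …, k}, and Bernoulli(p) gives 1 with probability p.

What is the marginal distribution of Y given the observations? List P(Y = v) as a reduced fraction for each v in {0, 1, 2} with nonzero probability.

Enumerate traces; 108 have nonzero weight after conditioning:
  (Y=0, X=0, Z=0, V=2, W=1, U=1) weight 1/504
  (Y=0, X=0, Z=0, V=2, W=2, U=1) weight 1/216
  (Y=0, X=0, Z=0, V=3, W=1, U=1) weight 1/504
  (Y=0, X=0, Z=0, V=3, W=2, U=1) weight 1/216
  (Y=0, X=0, Z=1, V=2, W=1, U=1) weight 1/504
  (Y=0, X=0, Z=1, V=2, W=2, U=1) weight 1/216
  (Y=0, X=0, Z=1, V=3, W=1, U=1) weight 1/504
  (Y=0, X=0, Z=1, V=3, W=2, U=1) weight 1/216
  (Y=1, X=0, Z=0, V=2, W=1, U=0) weight 1/168
  (Y=2, X=0, Z=0, V=2, W=1, U=2) weight 1/168
  … 98 more
Group by Y:
  weight(Y=0) = 5/63
  weight(Y=1) = 25/252
  weight(Y=2) = 13/84
Total weight = 5/63 + 25/252 + 13/84 = 1/3
P(Y=0 | obs) = 5/63 / 1/3 = 5/21
P(Y=1 | obs) = 25/252 / 1/3 = 25/84
P(Y=2 | obs) = 13/84 / 1/3 = 13/28

P(Y=0) = 5/21, P(Y=1) = 25/84, P(Y=2) = 13/28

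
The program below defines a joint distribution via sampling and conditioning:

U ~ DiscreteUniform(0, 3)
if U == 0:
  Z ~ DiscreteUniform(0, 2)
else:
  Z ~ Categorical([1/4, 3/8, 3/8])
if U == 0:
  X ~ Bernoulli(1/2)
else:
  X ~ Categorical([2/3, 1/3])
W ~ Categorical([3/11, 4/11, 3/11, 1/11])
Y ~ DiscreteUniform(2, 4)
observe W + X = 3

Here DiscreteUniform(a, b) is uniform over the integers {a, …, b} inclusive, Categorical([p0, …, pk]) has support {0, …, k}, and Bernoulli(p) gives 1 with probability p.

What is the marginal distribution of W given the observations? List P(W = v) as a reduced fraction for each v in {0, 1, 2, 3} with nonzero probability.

P(W=2) = 9/14, P(W=3) = 5/14

Enumerate traces; 72 have nonzero weight after conditioning:
  (U=0, Z=0, X=0, W=3, Y=2) weight 1/792
  (U=0, Z=0, X=0, W=3, Y=3) weight 1/792
  (U=0, Z=0, X=0, W=3, Y=4) weight 1/792
  (U=0, Z=0, X=1, W=2, Y=2) weight 1/264
  (U=0, Z=0, X=1, W=2, Y=3) weight 1/264
  (U=0, Z=0, X=1, W=2, Y=4) weight 1/264
  (U=0, Z=1, X=0, W=3, Y=2) weight 1/792
  (U=0, Z=1, X=0, W=3, Y=3) weight 1/792
  … 64 more
Group by W:
  weight(W=2) = 9/88
  weight(W=3) = 5/88
Total weight = 9/88 + 5/88 = 7/44
P(W=2 | obs) = 9/88 / 7/44 = 9/14
P(W=3 | obs) = 5/88 / 7/44 = 5/14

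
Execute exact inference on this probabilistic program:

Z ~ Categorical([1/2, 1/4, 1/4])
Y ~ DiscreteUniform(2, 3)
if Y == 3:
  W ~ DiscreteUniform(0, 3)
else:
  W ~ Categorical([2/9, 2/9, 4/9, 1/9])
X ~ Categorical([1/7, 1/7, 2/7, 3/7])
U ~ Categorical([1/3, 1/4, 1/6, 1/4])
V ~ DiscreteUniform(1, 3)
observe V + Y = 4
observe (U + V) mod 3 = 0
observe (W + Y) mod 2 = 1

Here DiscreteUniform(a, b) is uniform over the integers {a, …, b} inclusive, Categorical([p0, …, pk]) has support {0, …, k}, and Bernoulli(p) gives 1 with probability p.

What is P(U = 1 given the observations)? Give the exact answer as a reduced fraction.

Enumerate traces; 48 have nonzero weight after conditioning:
  (Z=0, Y=2, W=1, X=0, U=1, V=2) weight 1/1512
  (Z=0, Y=2, W=1, X=1, U=1, V=2) weight 1/1512
  (Z=0, Y=2, W=1, X=2, U=1, V=2) weight 1/756
  (Z=0, Y=2, W=1, X=3, U=1, V=2) weight 1/504
  (Z=0, Y=2, W=3, X=0, U=1, V=2) weight 1/3024
  (Z=0, Y=2, W=3, X=1, U=1, V=2) weight 1/3024
  (Z=0, Y=2, W=3, X=2, U=1, V=2) weight 1/1512
  (Z=0, Y=2, W=3, X=3, U=1, V=2) weight 1/1008
  (Z=0, Y=3, W=0, X=0, U=2, V=1) weight 1/2016
  … 39 more
Group by U:
  weight(U=1) = 1/72
  weight(U=2) = 1/72
Total weight = 1/72 + 1/72 = 1/36
P(U=1 | obs) = 1/72 / 1/36 = 1/2
P(U=2 | obs) = 1/72 / 1/36 = 1/2

P(U = 1 | obs) = 1/2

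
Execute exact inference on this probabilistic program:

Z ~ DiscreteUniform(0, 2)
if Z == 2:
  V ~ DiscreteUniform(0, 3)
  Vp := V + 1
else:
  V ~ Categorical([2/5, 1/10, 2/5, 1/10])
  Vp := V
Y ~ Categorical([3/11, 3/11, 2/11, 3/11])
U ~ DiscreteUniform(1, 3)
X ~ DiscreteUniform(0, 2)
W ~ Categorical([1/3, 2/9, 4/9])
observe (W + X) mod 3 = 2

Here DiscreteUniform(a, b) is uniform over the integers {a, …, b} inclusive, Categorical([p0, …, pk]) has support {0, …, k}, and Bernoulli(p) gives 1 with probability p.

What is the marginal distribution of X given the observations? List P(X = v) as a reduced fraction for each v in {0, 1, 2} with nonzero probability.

P(X=0) = 4/9, P(X=1) = 2/9, P(X=2) = 1/3

Enumerate traces; 432 have nonzero weight after conditioning:
  (Z=0, V=0, Y=0, U=1, X=0, W=2) weight 8/4455
  (Z=0, V=0, Y=0, U=1, X=1, W=1) weight 4/4455
  (Z=0, V=0, Y=0, U=1, X=2, W=0) weight 2/1485
  (Z=0, V=0, Y=0, U=2, X=0, W=2) weight 8/4455
  (Z=0, V=0, Y=0, U=2, X=1, W=1) weight 4/4455
  (Z=0, V=0, Y=0, U=2, X=2, W=0) weight 2/1485
  (Z=0, V=0, Y=0, U=3, X=0, W=2) weight 8/4455
  (Z=0, V=0, Y=0, U=3, X=1, W=1) weight 4/4455
  … 424 more
Group by X:
  weight(X=0) = 4/27
  weight(X=1) = 2/27
  weight(X=2) = 1/9
Total weight = 4/27 + 2/27 + 1/9 = 1/3
P(X=0 | obs) = 4/27 / 1/3 = 4/9
P(X=1 | obs) = 2/27 / 1/3 = 2/9
P(X=2 | obs) = 1/9 / 1/3 = 1/3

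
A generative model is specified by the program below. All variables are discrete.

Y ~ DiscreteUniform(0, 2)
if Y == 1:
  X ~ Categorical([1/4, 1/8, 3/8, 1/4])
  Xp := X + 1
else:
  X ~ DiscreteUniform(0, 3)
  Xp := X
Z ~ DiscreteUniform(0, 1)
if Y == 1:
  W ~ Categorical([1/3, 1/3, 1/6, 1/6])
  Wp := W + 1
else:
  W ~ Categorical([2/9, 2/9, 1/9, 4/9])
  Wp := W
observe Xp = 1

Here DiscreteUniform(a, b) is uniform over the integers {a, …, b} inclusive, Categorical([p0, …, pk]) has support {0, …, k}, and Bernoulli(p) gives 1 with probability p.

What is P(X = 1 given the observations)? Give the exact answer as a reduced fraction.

P(X = 1 | obs) = 2/3

Enumerate traces; 24 have nonzero weight after conditioning:
  (Y=0, X=1, Z=0, W=0) weight 1/108
  (Y=0, X=1, Z=0, W=1) weight 1/108
  (Y=0, X=1, Z=0, W=2) weight 1/216
  (Y=0, X=1, Z=0, W=3) weight 1/54
  (Y=0, X=1, Z=1, W=0) weight 1/108
  (Y=0, X=1, Z=1, W=1) weight 1/108
  (Y=0, X=1, Z=1, W=2) weight 1/216
  (Y=0, X=1, Z=1, W=3) weight 1/54
  (Y=1, X=0, Z=0, W=0) weight 1/72
  … 15 more
Group by X:
  weight(X=0) = 1/12
  weight(X=1) = 1/6
Total weight = 1/12 + 1/6 = 1/4
P(X=0 | obs) = 1/12 / 1/4 = 1/3
P(X=1 | obs) = 1/6 / 1/4 = 2/3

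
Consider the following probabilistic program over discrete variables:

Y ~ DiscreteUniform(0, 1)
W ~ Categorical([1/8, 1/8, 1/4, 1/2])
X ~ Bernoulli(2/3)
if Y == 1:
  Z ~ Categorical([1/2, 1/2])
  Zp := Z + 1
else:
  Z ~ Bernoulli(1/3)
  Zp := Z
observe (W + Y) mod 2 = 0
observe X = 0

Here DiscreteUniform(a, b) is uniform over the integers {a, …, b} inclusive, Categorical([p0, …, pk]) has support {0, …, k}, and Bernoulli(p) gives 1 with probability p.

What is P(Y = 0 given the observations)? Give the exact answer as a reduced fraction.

Enumerate traces; 8 have nonzero weight after conditioning:
  (Y=0, W=0, X=0, Z=0) weight 1/72
  (Y=0, W=0, X=0, Z=1) weight 1/144
  (Y=0, W=2, X=0, Z=0) weight 1/36
  (Y=0, W=2, X=0, Z=1) weight 1/72
  (Y=1, W=1, X=0, Z=0) weight 1/96
  (Y=1, W=1, X=0, Z=1) weight 1/96
  (Y=1, W=3, X=0, Z=0) weight 1/24
  (Y=1, W=3, X=0, Z=1) weight 1/24
Group by Y:
  weight(Y=0) = 1/16
  weight(Y=1) = 5/48
Total weight = 1/16 + 5/48 = 1/6
P(Y=0 | obs) = 1/16 / 1/6 = 3/8
P(Y=1 | obs) = 5/48 / 1/6 = 5/8

P(Y = 0 | obs) = 3/8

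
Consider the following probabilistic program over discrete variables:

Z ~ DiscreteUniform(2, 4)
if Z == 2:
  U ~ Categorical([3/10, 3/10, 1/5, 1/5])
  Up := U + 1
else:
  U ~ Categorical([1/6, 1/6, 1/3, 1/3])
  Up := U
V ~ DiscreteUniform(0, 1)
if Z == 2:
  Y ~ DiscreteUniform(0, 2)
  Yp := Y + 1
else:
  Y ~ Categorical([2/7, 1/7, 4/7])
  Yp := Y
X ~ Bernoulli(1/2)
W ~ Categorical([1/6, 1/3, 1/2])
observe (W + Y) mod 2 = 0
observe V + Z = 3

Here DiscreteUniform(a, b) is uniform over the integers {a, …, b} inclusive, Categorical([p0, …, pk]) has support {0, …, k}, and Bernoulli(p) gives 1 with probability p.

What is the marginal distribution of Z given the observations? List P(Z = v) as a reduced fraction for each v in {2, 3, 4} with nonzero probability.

P(Z=2) = 35/74, P(Z=3) = 39/74

Enumerate traces; 80 have nonzero weight after conditioning:
  (Z=2, U=0, V=1, Y=0, X=0, W=0) weight 1/720
  (Z=2, U=0, V=1, Y=0, X=0, W=2) weight 1/240
  (Z=2, U=0, V=1, Y=0, X=1, W=0) weight 1/720
  (Z=2, U=0, V=1, Y=0, X=1, W=2) weight 1/240
  (Z=2, U=0, V=1, Y=1, X=0, W=1) weight 1/360
  (Z=2, U=0, V=1, Y=1, X=1, W=1) weight 1/360
  (Z=2, U=0, V=1, Y=2, X=0, W=0) weight 1/720
  (Z=2, U=0, V=1, Y=2, X=0, W=2) weight 1/240
  (Z=3, U=0, V=0, Y=0, X=0, W=0) weight 1/1512
  … 71 more
Group by Z:
  weight(Z=2) = 5/54
  weight(Z=3) = 13/126
Total weight = 5/54 + 13/126 = 37/189
P(Z=2 | obs) = 5/54 / 37/189 = 35/74
P(Z=3 | obs) = 13/126 / 37/189 = 39/74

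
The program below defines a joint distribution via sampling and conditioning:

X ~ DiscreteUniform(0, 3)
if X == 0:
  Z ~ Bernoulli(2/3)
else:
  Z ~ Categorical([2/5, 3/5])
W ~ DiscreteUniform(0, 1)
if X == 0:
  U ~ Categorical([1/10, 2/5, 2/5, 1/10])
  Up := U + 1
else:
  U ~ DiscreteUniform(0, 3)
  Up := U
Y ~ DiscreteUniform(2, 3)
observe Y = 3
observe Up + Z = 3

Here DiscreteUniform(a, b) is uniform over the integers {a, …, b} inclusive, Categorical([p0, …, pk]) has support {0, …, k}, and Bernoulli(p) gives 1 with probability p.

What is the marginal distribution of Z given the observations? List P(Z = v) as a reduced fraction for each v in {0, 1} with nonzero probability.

P(Z=0) = 26/69, P(Z=1) = 43/69

Enumerate traces; 16 have nonzero weight after conditioning:
  (X=0, Z=0, W=0, U=2, Y=3) weight 1/120
  (X=0, Z=0, W=1, U=2, Y=3) weight 1/120
  (X=0, Z=1, W=0, U=1, Y=3) weight 1/60
  (X=0, Z=1, W=1, U=1, Y=3) weight 1/60
  (X=1, Z=0, W=0, U=3, Y=3) weight 1/160
  (X=1, Z=0, W=1, U=3, Y=3) weight 1/160
  (X=1, Z=1, W=0, U=2, Y=3) weight 3/320
  (X=1, Z=1, W=1, U=2, Y=3) weight 3/320
  … 8 more
Group by Z:
  weight(Z=0) = 13/240
  weight(Z=1) = 43/480
Total weight = 13/240 + 43/480 = 23/160
P(Z=0 | obs) = 13/240 / 23/160 = 26/69
P(Z=1 | obs) = 43/480 / 23/160 = 43/69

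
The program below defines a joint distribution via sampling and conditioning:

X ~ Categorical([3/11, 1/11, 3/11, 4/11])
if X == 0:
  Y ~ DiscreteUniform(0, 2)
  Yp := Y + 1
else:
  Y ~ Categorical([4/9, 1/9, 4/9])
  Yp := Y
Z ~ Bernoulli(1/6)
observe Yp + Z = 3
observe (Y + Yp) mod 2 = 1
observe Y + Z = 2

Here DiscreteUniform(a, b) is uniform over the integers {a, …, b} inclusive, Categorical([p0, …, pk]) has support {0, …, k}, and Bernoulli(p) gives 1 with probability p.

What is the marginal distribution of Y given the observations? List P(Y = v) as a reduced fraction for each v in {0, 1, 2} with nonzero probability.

P(Y=1) = 1/6, P(Y=2) = 5/6

Enumerate traces; 2 have nonzero weight after conditioning:
  (X=0, Y=1, Z=1) weight 1/66
  (X=0, Y=2, Z=0) weight 5/66
Group by Y:
  weight(Y=1) = 1/66
  weight(Y=2) = 5/66
Total weight = 1/66 + 5/66 = 1/11
P(Y=1 | obs) = 1/66 / 1/11 = 1/6
P(Y=2 | obs) = 5/66 / 1/11 = 5/6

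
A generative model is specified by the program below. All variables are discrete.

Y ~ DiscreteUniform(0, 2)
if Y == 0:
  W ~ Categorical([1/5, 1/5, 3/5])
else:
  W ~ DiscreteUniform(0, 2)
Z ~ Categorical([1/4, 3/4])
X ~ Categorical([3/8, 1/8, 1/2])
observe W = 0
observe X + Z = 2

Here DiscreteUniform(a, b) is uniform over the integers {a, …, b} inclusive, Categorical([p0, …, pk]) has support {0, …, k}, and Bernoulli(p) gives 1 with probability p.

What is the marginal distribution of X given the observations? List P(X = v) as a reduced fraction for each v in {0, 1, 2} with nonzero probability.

Enumerate traces; 6 have nonzero weight after conditioning:
  (Y=0, W=0, Z=0, X=2) weight 1/120
  (Y=0, W=0, Z=1, X=1) weight 1/160
  (Y=1, W=0, Z=0, X=2) weight 1/72
  (Y=1, W=0, Z=1, X=1) weight 1/96
  (Y=2, W=0, Z=0, X=2) weight 1/72
  (Y=2, W=0, Z=1, X=1) weight 1/96
Group by X:
  weight(X=1) = 13/480
  weight(X=2) = 13/360
Total weight = 13/480 + 13/360 = 91/1440
P(X=1 | obs) = 13/480 / 91/1440 = 3/7
P(X=2 | obs) = 13/360 / 91/1440 = 4/7

P(X=1) = 3/7, P(X=2) = 4/7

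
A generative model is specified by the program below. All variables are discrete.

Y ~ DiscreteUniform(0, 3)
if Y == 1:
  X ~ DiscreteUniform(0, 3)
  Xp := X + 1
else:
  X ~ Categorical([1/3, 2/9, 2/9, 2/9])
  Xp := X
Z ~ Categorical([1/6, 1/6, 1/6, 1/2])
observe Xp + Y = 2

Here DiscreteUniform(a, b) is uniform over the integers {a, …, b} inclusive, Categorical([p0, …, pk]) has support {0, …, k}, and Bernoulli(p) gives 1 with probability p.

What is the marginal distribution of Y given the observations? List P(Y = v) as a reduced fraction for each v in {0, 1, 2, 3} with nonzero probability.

Enumerate traces; 12 have nonzero weight after conditioning:
  (Y=0, X=2, Z=0) weight 1/108
  (Y=0, X=2, Z=1) weight 1/108
  (Y=0, X=2, Z=2) weight 1/108
  (Y=0, X=2, Z=3) weight 1/36
  (Y=1, X=0, Z=0) weight 1/96
  (Y=1, X=0, Z=1) weight 1/96
  (Y=1, X=0, Z=2) weight 1/96
  (Y=1, X=0, Z=3) weight 1/32
  (Y=2, X=0, Z=0) weight 1/72
  … 3 more
Group by Y:
  weight(Y=0) = 1/18
  weight(Y=1) = 1/16
  weight(Y=2) = 1/12
Total weight = 1/18 + 1/16 + 1/12 = 29/144
P(Y=0 | obs) = 1/18 / 29/144 = 8/29
P(Y=1 | obs) = 1/16 / 29/144 = 9/29
P(Y=2 | obs) = 1/12 / 29/144 = 12/29

P(Y=0) = 8/29, P(Y=1) = 9/29, P(Y=2) = 12/29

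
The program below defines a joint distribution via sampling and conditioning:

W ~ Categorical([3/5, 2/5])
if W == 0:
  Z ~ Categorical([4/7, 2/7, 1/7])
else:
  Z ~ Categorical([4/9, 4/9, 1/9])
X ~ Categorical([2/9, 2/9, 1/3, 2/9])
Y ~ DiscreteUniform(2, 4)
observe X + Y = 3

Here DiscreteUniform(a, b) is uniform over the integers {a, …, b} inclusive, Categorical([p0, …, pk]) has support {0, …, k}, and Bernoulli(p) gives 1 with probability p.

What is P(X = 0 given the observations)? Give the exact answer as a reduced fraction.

Enumerate traces; 12 have nonzero weight after conditioning:
  (W=0, Z=0, X=0, Y=3) weight 8/315
  (W=0, Z=0, X=1, Y=2) weight 8/315
  (W=0, Z=1, X=0, Y=3) weight 4/315
  (W=0, Z=1, X=1, Y=2) weight 4/315
  (W=0, Z=2, X=0, Y=3) weight 2/315
  (W=0, Z=2, X=1, Y=2) weight 2/315
  (W=1, Z=0, X=0, Y=3) weight 16/1215
  (W=1, Z=0, X=1, Y=2) weight 16/1215
  … 4 more
Group by X:
  weight(X=0) = 2/27
  weight(X=1) = 2/27
Total weight = 2/27 + 2/27 = 4/27
P(X=0 | obs) = 2/27 / 4/27 = 1/2
P(X=1 | obs) = 2/27 / 4/27 = 1/2

P(X = 0 | obs) = 1/2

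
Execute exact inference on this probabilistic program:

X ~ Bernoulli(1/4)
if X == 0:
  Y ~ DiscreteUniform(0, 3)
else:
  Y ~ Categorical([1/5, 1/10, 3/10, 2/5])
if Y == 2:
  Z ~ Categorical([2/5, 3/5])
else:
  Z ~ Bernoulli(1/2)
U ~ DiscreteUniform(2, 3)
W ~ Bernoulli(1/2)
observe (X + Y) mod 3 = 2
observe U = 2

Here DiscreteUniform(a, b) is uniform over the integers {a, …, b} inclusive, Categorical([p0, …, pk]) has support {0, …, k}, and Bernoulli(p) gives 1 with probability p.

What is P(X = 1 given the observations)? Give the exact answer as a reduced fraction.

Enumerate traces; 8 have nonzero weight after conditioning:
  (X=0, Y=2, Z=0, U=2, W=0) weight 3/160
  (X=0, Y=2, Z=0, U=2, W=1) weight 3/160
  (X=0, Y=2, Z=1, U=2, W=0) weight 9/320
  (X=0, Y=2, Z=1, U=2, W=1) weight 9/320
  (X=1, Y=1, Z=0, U=2, W=0) weight 1/320
  (X=1, Y=1, Z=0, U=2, W=1) weight 1/320
  (X=1, Y=1, Z=1, U=2, W=0) weight 1/320
  (X=1, Y=1, Z=1, U=2, W=1) weight 1/320
Group by X:
  weight(X=0) = 3/32
  weight(X=1) = 1/80
Total weight = 3/32 + 1/80 = 17/160
P(X=0 | obs) = 3/32 / 17/160 = 15/17
P(X=1 | obs) = 1/80 / 17/160 = 2/17

P(X = 1 | obs) = 2/17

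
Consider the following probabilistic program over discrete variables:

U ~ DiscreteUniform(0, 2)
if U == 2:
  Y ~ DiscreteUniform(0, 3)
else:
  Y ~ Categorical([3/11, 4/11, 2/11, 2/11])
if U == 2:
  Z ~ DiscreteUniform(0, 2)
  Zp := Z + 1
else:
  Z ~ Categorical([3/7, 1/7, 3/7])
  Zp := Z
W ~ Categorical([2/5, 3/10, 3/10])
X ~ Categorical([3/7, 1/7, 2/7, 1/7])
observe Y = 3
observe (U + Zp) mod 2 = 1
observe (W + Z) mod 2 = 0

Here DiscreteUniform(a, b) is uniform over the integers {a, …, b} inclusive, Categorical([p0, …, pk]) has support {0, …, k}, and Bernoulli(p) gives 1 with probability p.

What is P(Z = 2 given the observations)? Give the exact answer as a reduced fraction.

P(Z = 2 | obs) = 1043/2158

Enumerate traces; 36 have nonzero weight after conditioning:
  (U=0, Y=3, Z=1, W=1, X=0) weight 3/2695
  (U=0, Y=3, Z=1, W=1, X=1) weight 1/2695
  (U=0, Y=3, Z=1, W=1, X=2) weight 2/2695
  (U=0, Y=3, Z=1, W=1, X=3) weight 1/2695
  (U=1, Y=3, Z=0, W=0, X=0) weight 12/2695
  (U=1, Y=3, Z=0, W=0, X=1) weight 4/2695
  (U=1, Y=3, Z=0, W=0, X=2) weight 8/2695
  (U=1, Y=3, Z=0, W=0, X=3) weight 4/2695
  (U=1, Y=3, Z=2, W=0, X=0) weight 12/2695
  … 27 more
Group by Z:
  weight(Z=0) = 149/3960
  weight(Z=1) = 1/385
  weight(Z=2) = 149/3960
Total weight = 149/3960 + 1/385 + 149/3960 = 1079/13860
P(Z=0 | obs) = 149/3960 / 1079/13860 = 1043/2158
P(Z=1 | obs) = 1/385 / 1079/13860 = 36/1079
P(Z=2 | obs) = 149/3960 / 1079/13860 = 1043/2158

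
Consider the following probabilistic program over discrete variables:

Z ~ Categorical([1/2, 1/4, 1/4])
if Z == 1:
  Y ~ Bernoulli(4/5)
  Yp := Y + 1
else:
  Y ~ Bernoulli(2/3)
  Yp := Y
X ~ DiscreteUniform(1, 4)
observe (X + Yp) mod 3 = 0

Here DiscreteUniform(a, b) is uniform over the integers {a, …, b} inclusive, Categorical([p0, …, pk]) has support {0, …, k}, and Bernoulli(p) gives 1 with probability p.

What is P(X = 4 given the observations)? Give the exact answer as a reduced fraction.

Enumerate traces; 7 have nonzero weight after conditioning:
  (Z=0, Y=0, X=3) weight 1/24
  (Z=0, Y=1, X=2) weight 1/12
  (Z=1, Y=0, X=2) weight 1/80
  (Z=1, Y=1, X=1) weight 1/20
  (Z=1, Y=1, X=4) weight 1/20
  (Z=2, Y=0, X=3) weight 1/48
  (Z=2, Y=1, X=2) weight 1/24
Group by X:
  weight(X=1) = 1/20
  weight(X=2) = 11/80
  weight(X=3) = 1/16
  weight(X=4) = 1/20
Total weight = 1/20 + 11/80 + 1/16 + 1/20 = 3/10
P(X=1 | obs) = 1/20 / 3/10 = 1/6
P(X=2 | obs) = 11/80 / 3/10 = 11/24
P(X=3 | obs) = 1/16 / 3/10 = 5/24
P(X=4 | obs) = 1/20 / 3/10 = 1/6

P(X = 4 | obs) = 1/6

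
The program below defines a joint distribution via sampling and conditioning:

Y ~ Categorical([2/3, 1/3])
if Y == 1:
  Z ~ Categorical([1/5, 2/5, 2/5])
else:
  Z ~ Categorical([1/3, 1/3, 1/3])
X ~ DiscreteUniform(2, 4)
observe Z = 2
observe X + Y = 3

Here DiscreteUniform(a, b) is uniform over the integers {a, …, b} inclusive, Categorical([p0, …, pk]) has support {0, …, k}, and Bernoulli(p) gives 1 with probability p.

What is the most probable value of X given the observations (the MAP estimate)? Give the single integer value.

Enumerate traces; 2 have nonzero weight after conditioning:
  (Y=0, Z=2, X=3) weight 2/27
  (Y=1, Z=2, X=2) weight 2/45
Group by X:
  weight(X=2) = 2/45
  weight(X=3) = 2/27
Total weight = 2/45 + 2/27 = 16/135
P(X=2 | obs) = 2/45 / 16/135 = 3/8
P(X=3 | obs) = 2/27 / 16/135 = 5/8
argmax = 3

argmax_v P(X = v | obs) = 3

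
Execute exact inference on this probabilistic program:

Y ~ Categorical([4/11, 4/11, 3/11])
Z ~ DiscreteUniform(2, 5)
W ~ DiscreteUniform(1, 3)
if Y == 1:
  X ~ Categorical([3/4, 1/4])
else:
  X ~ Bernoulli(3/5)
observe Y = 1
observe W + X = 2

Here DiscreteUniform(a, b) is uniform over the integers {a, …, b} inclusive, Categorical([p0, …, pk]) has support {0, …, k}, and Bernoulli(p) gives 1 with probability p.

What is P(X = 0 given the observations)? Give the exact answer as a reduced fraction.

P(X = 0 | obs) = 3/4

Enumerate traces; 8 have nonzero weight after conditioning:
  (Y=1, Z=2, W=1, X=1) weight 1/132
  (Y=1, Z=2, W=2, X=0) weight 1/44
  (Y=1, Z=3, W=1, X=1) weight 1/132
  (Y=1, Z=3, W=2, X=0) weight 1/44
  (Y=1, Z=4, W=1, X=1) weight 1/132
  (Y=1, Z=4, W=2, X=0) weight 1/44
  (Y=1, Z=5, W=1, X=1) weight 1/132
  (Y=1, Z=5, W=2, X=0) weight 1/44
Group by X:
  weight(X=0) = 1/11
  weight(X=1) = 1/33
Total weight = 1/11 + 1/33 = 4/33
P(X=0 | obs) = 1/11 / 4/33 = 3/4
P(X=1 | obs) = 1/33 / 4/33 = 1/4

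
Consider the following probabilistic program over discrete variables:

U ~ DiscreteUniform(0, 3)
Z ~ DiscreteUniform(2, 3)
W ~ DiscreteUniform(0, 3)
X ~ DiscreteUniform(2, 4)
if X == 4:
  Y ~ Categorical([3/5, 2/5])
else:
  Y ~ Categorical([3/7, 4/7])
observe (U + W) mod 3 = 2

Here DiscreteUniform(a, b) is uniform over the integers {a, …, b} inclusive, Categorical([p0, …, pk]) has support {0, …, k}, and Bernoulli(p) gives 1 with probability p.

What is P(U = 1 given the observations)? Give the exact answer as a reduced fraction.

P(U = 1 | obs) = 1/5

Enumerate traces; 60 have nonzero weight after conditioning:
  (U=0, Z=2, W=2, X=2, Y=0) weight 1/224
  (U=0, Z=2, W=2, X=2, Y=1) weight 1/168
  (U=0, Z=2, W=2, X=3, Y=0) weight 1/224
  (U=0, Z=2, W=2, X=3, Y=1) weight 1/168
  (U=0, Z=2, W=2, X=4, Y=0) weight 1/160
  (U=0, Z=2, W=2, X=4, Y=1) weight 1/240
  (U=0, Z=3, W=2, X=2, Y=0) weight 1/224
  (U=0, Z=3, W=2, X=2, Y=1) weight 1/168
  (U=1, Z=2, W=1, X=2, Y=0) weight 1/224
  (U=2, Z=2, W=0, X=2, Y=0) weight 1/224
  … 50 more
Group by U:
  weight(U=0) = 1/16
  weight(U=1) = 1/16
  weight(U=2) = 1/8
  weight(U=3) = 1/16
Total weight = 1/16 + 1/16 + 1/8 + 1/16 = 5/16
P(U=0 | obs) = 1/16 / 5/16 = 1/5
P(U=1 | obs) = 1/16 / 5/16 = 1/5
P(U=2 | obs) = 1/8 / 5/16 = 2/5
P(U=3 | obs) = 1/16 / 5/16 = 1/5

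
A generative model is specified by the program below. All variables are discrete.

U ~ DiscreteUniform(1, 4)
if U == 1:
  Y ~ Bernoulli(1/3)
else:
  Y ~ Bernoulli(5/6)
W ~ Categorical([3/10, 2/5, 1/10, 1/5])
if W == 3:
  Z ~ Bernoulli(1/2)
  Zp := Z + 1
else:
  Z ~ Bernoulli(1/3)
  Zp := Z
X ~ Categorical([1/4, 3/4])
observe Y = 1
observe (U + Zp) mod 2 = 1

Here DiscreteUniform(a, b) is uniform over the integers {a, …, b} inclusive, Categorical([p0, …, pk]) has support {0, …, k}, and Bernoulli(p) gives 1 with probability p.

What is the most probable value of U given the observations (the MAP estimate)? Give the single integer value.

Enumerate traces; 32 have nonzero weight after conditioning:
  (U=1, Y=1, W=0, Z=0, X=0) weight 1/240
  (U=1, Y=1, W=0, Z=0, X=1) weight 1/80
  (U=1, Y=1, W=1, Z=0, X=0) weight 1/180
  (U=1, Y=1, W=1, Z=0, X=1) weight 1/60
  (U=1, Y=1, W=2, Z=0, X=0) weight 1/720
  (U=1, Y=1, W=2, Z=0, X=1) weight 1/240
  (U=1, Y=1, W=3, Z=1, X=0) weight 1/480
  (U=1, Y=1, W=3, Z=1, X=1) weight 1/160
  (U=2, Y=1, W=0, Z=1, X=0) weight 1/192
  (U=3, Y=1, W=0, Z=0, X=0) weight 1/96
  … 22 more
Group by U:
  weight(U=1) = 19/360
  weight(U=2) = 11/144
  weight(U=3) = 19/144
  weight(U=4) = 11/144
Total weight = 19/360 + 11/144 + 19/144 + 11/144 = 27/80
P(U=1 | obs) = 19/360 / 27/80 = 38/243
P(U=2 | obs) = 11/144 / 27/80 = 55/243
P(U=3 | obs) = 19/144 / 27/80 = 95/243
P(U=4 | obs) = 11/144 / 27/80 = 55/243
argmax = 3

argmax_v P(U = v | obs) = 3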